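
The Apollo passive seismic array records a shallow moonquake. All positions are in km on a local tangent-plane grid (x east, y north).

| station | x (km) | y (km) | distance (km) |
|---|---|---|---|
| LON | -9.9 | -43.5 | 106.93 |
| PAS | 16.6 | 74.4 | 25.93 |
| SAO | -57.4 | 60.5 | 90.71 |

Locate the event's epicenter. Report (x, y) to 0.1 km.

Circle about each station: (x + 9.9)² + (y + 43.5)² = 106.93²; (x − 16.6)² + (y − 74.4)² = 25.93²; (x + 57.4)² + (y − 60.5)² = 90.71².
Subtracting the LON equation from the PAS and SAO equations removes the quadratic terms:
53.0 x + 235.8 y = 14582.32
-95.0 x + 208.0 y = 8170.47
Solving the 2×2 system: x ≈ 33.1, y ≈ 54.4 km.

x ≈ 33.1 km, y ≈ 54.4 km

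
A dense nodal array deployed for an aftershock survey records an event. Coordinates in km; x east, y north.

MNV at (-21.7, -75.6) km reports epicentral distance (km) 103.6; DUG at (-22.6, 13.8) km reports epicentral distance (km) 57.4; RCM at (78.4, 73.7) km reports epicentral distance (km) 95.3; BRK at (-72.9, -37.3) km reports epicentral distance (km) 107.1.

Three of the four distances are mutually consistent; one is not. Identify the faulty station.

MNV

Solve using three stations at a time. Using DUG, RCM, BRK (subtract circle equations pairwise → linear system) gives (x, y) ≈ (30.3, -8.5).
Distances from that point to each station vs reported:
  MNV: calculated 84.8 vs reported 103.6 → residual 18.8 km
  DUG: calculated 57.4 vs reported 57.4 → residual 0.0 km
  RCM: calculated 95.3 vs reported 95.3 → residual 0.0 km
  BRK: calculated 107.1 vs reported 107.1 → residual 0.0 km
DUG, RCM, BRK are mutually consistent (residuals ≈ 0); MNV is off by 18.8 km.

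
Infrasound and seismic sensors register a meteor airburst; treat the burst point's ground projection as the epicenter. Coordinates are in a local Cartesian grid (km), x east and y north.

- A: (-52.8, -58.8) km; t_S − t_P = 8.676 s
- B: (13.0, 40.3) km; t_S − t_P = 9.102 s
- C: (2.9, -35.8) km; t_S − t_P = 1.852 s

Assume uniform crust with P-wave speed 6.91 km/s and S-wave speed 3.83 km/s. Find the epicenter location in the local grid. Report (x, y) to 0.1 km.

x ≈ 18.7 km, y ≈ -37.7 km

Distance from S−P lag: d = Δt · v_P v_S / (v_P − v_S) = Δt · (6.91·3.83)/(6.91−3.83) ≈ 8.5926·Δt.
So d_A = 74.55, d_B = 78.21, d_C = 15.91 km.
Circle about each station: (x + 52.8)² + (y + 58.8)² = 74.55²; (x − 13.0)² + (y − 40.3)² = 78.21²; (x − 2.9)² + (y + 35.8)² = 15.91².
Subtracting the A equation from the B and C equations removes the quadratic terms:
131.6 x + 198.2 y = -5011.29
111.4 x + 46.0 y = 349.34
Solving the 2×2 system: x ≈ 18.7, y ≈ -37.7 km.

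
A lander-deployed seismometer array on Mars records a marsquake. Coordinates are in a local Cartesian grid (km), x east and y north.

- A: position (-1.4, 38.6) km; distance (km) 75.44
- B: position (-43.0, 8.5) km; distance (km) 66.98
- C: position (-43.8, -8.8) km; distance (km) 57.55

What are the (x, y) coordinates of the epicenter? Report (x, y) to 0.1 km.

Circle about each station: (x + 1.4)² + (y − 38.6)² = 75.44²; (x + 43.0)² + (y − 8.5)² = 66.98²; (x + 43.8)² + (y + 8.8)² = 57.55².
Subtracting pairs of circle equations eliminates x²+y² and gives linear equations (the radical axes):
-83.2 x − 60.2 y = 1634.20
-84.8 x − 94.8 y = 2883.15
Solving the 2×2 system: x ≈ 6.7, y ≈ -36.4 km.

(6.7, -36.4)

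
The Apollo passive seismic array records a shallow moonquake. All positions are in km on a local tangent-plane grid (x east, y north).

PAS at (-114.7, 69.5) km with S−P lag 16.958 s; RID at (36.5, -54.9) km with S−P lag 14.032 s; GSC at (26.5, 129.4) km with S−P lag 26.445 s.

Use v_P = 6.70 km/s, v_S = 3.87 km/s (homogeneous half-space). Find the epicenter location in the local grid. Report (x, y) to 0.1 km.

Distance from S−P lag: d = Δt · v_P v_S / (v_P − v_S) = Δt · (6.70·3.87)/(6.70−3.87) ≈ 9.1622·Δt.
So d_PAS = 155.37, d_RID = 128.56, d_GSC = 242.29 km.
Circle about each station: (x + 114.7)² + (y − 69.5)² = 155.37²; (x − 36.5)² + (y + 54.9)² = 128.56²; (x − 26.5)² + (y − 129.4)² = 242.29².
Subtracting pairs of circle equations eliminates x²+y² and gives linear equations (the radical axes):
302.4 x − 248.8 y = -6027.92
282.4 x + 119.8 y = -35104.34
Solving the 2×2 system: x ≈ -88.8, y ≈ -83.7 km.
Check against PAS (with the unrounded x, y): √((x + 114.7)²+(y − 69.5)²) = 155.38 ≈ 155.37 km. ✓

(-88.8, -83.7)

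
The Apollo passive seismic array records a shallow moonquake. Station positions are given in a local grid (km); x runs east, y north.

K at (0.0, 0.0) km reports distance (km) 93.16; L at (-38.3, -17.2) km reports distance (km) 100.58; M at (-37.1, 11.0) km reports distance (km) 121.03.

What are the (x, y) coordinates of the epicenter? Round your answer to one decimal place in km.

Circle about each station: x² + y² = 93.16²; (x + 38.3)² + (y + 17.2)² = 100.58²; (x + 37.1)² + (y − 11.0)² = 121.03².
Subtracting the K equation from the L and M equations removes the quadratic terms:
-76.6 x − 34.4 y = 325.18
-74.2 x + 22.0 y = -4472.07
Solving the 2×2 system: x ≈ 34.6, y ≈ -86.5 km.
Check against K (with the unrounded x, y): √(x²+y²) = 93.20 ≈ 93.16 km. ✓

(34.6, -86.5)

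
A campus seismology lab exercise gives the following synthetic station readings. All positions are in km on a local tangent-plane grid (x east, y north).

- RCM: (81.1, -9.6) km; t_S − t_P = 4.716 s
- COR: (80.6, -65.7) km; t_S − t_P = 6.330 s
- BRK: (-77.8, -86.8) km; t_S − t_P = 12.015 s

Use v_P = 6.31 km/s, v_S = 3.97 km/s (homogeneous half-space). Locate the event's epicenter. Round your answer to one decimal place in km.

(31.5, -19.0)

Distance from S−P lag: d = Δt · v_P v_S / (v_P − v_S) = Δt · (6.31·3.97)/(6.31−3.97) ≈ 10.7054·Δt.
So d_RCM = 50.49, d_COR = 67.77, d_BRK = 128.63 km.
Circle about each station: (x − 81.1)² + (y + 9.6)² = 50.49²; (x − 80.6)² + (y + 65.7)² = 67.77²; (x + 77.8)² + (y + 86.8)² = 128.63².
Subtracting pairs of circle equations eliminates x²+y² and gives linear equations (the radical axes):
-1.0 x − 112.2 y = 2099.95
-317.8 x − 154.4 y = -7078.73
Solving the 2×2 system: x ≈ 31.5, y ≈ -19.0 km.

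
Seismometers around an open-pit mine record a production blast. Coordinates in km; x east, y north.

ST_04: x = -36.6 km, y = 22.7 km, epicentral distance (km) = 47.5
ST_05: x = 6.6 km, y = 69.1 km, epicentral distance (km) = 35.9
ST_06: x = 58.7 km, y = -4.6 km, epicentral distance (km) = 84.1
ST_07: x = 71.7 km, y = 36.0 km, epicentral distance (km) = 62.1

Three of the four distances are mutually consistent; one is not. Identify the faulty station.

ST_06

Solve using three stations at a time. Using ST_04, ST_05, ST_07 (subtract circle equations pairwise → linear system) gives (x, y) ≈ (9.7, 33.4).
Distances from that point to each station vs reported:
  ST_04: calculated 47.5 vs reported 47.5 → residual 0.0 km
  ST_05: calculated 35.9 vs reported 35.9 → residual 0.0 km
  ST_06: calculated 62.0 vs reported 84.1 → residual 22.1 km
  ST_07: calculated 62.1 vs reported 62.1 → residual 0.0 km
ST_04, ST_05, ST_07 are mutually consistent (residuals ≈ 0); ST_06 is off by 22.1 km.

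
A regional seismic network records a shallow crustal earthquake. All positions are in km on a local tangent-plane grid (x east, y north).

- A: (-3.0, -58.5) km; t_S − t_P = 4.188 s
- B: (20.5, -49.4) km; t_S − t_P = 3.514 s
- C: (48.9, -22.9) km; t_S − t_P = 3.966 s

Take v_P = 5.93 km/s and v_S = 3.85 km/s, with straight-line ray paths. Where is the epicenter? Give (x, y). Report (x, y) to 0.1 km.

(6.4, -13.5)

Distance from S−P lag: d = Δt · v_P v_S / (v_P − v_S) = Δt · (5.93·3.85)/(5.93−3.85) ≈ 10.9762·Δt.
So d_A = 45.97, d_B = 38.57, d_C = 43.53 km.
Circle about each station: (x + 3.0)² + (y + 58.5)² = 45.97²; (x − 20.5)² + (y + 49.4)² = 38.57²; (x − 48.9)² + (y + 22.9)² = 43.53².
Subtracting pairs of circle equations eliminates x²+y² and gives linear equations (the radical axes):
47.0 x + 18.2 y = 54.96
103.8 x + 71.2 y = -297.25
Solving the 2×2 system: x ≈ 6.4, y ≈ -13.5 km.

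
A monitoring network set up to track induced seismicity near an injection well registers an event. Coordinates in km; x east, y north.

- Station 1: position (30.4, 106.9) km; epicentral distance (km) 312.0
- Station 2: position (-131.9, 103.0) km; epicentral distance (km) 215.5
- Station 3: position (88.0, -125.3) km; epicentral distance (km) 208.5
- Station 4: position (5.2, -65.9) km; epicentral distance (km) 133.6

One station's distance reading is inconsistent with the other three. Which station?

Solve using three stations at a time. Using Station 2, Station 3, Station 4 (subtract circle equations pairwise → linear system) gives (x, y) ≈ (-119.9, -112.0).
Distances from that point to each station vs reported:
  Station 1: calculated 265.5 vs reported 312.0 → residual 46.5 km
  Station 2: calculated 215.3 vs reported 215.5 → residual 0.2 km
  Station 3: calculated 208.3 vs reported 208.5 → residual 0.2 km
  Station 4: calculated 133.3 vs reported 133.6 → residual 0.3 km
Station 2, Station 3, Station 4 are mutually consistent (residuals ≈ 0); Station 1 is off by 46.5 km.

Station 1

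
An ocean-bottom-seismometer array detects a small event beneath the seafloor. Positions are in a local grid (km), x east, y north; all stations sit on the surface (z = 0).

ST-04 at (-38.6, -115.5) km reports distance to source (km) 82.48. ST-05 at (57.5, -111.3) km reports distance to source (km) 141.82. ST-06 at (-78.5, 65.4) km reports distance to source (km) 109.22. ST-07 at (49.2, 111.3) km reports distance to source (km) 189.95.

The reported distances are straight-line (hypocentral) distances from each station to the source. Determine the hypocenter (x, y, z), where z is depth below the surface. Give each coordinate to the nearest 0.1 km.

x ≈ -63.0 km, y ≈ -40.2 km, depth ≈ 23.2 km

Each station gives a sphere (x−x_i)² + (y−y_i)² + z² = d_i² (stations at z=0).
Subtracting the ST-04 sphere from ST-05 and ST-06: z² cancels, leaving linear equations in x and y:
192.2 x + 8.4 y = -12446.23
-79.8 x + 361.8 y = -9516.86
Solving: x ≈ -63.000, y ≈ -40.200 km (keep extra digits for the depth step; rounded: -63.0, -40.2).
Then from the ST-04 sphere: z² = 82.48² − (x + 38.6)² − (y + 115.5)² with x = -63.000, y = -40.200, so z ≈ 23.184 ≈ 23.2 km.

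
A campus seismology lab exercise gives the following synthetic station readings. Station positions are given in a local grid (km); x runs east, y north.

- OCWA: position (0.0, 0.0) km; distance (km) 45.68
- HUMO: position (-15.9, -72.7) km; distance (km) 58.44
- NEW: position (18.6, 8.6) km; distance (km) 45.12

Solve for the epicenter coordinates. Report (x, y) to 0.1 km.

29.0 km east, -35.3 km north

Circle about each station: x² + y² = 45.68²; (x + 15.9)² + (y + 72.7)² = 58.44²; (x − 18.6)² + (y − 8.6)² = 45.12².
Subtracting the OCWA equation from the HUMO and NEW equations removes the quadratic terms:
-31.8 x − 145.4 y = 4209.53
37.2 x + 17.2 y = 470.77
Solving the 2×2 system: x ≈ 29.0, y ≈ -35.3 km.
Check against OCWA (with the unrounded x, y): √(x²+y²) = 45.66 ≈ 45.68 km. ✓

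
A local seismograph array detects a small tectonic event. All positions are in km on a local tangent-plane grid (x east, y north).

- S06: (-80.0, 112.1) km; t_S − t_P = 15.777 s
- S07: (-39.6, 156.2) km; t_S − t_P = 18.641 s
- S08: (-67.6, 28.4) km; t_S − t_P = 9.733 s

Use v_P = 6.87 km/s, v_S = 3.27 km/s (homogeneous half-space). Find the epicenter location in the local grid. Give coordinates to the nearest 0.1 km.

Distance from S−P lag: d = Δt · v_P v_S / (v_P − v_S) = Δt · (6.87·3.27)/(6.87−3.27) ≈ 6.2402·Δt.
So d_S06 = 98.45, d_S07 = 116.32, d_S08 = 60.74 km.
Circle about each station: (x + 80.0)² + (y − 112.1)² = 98.45²; (x + 39.6)² + (y − 156.2)² = 116.32²; (x + 67.6)² + (y − 28.4)² = 60.74².
Subtracting the S06 equation from the S07 and S08 equations removes the quadratic terms:
80.8 x + 88.2 y = 3162.25
24.8 x − 167.4 y = -7587.04
Solving the 2×2 system: x ≈ -8.9, y ≈ 44.0 km.
Check against S06 (with the unrounded x, y): √((x + 80.0)²+(y − 112.1)²) = 98.45 ≈ 98.45 km. ✓

(-8.9, 44.0)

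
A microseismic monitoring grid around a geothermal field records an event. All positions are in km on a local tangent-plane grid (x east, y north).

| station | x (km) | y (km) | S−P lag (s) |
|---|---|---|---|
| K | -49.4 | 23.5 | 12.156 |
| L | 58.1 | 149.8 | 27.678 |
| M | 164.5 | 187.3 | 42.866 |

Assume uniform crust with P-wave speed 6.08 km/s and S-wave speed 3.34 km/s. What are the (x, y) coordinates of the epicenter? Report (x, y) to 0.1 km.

x ≈ -129.0 km, y ≈ 65.7 km

Distance from S−P lag: d = Δt · v_P v_S / (v_P − v_S) = Δt · (6.08·3.34)/(6.08−3.34) ≈ 7.4114·Δt.
So d_K = 90.09, d_L = 205.13, d_M = 317.70 km.
Circle about each station: (x + 49.4)² + (y − 23.5)² = 90.09²; (x − 58.1)² + (y − 149.8)² = 205.13²; (x − 164.5)² + (y − 187.3)² = 317.70².
Subtracting the K equation from the L and M equations removes the quadratic terms:
215.0 x + 252.6 y = -11139.07
427.8 x + 327.6 y = -33668.15
Solving the 2×2 system: x ≈ -129.0, y ≈ 65.7 km.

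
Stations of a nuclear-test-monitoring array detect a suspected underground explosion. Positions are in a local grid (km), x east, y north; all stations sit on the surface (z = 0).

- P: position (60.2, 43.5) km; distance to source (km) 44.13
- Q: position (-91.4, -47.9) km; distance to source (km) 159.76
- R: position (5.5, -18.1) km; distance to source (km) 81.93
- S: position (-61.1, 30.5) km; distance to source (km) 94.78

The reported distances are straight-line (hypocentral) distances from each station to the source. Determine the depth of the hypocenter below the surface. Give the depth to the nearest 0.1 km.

z ≈ 24.9 km

Each station gives a sphere (x−x_i)² + (y−y_i)² + z² = d_i² (stations at z=0).
Subtracting the P sphere from Q and R: z² cancels, leaving linear equations in x and y:
-303.2 x − 182.8 y = -18443.72
-109.4 x − 123.2 y = -9923.50
Solving: x ≈ 26.403, y ≈ 57.102 km (keep extra digits for the depth step; rounded: 26.4, 57.1).
Then from the P sphere: z² = 44.13² − (x − 60.2)² − (y − 43.5)² with x = 26.403, y = 57.102, so z ≈ 24.904 ≈ 24.9 km.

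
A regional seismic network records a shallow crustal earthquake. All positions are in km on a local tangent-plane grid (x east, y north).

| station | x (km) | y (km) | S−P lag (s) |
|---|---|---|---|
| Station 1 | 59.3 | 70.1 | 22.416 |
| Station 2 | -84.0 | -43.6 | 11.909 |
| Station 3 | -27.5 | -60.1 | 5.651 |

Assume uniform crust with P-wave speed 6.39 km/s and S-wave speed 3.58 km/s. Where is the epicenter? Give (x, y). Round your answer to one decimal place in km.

Distance from S−P lag: d = Δt · v_P v_S / (v_P − v_S) = Δt · (6.39·3.58)/(6.39−3.58) ≈ 8.1410·Δt.
So d_Station 1 = 182.49, d_Station 2 = 96.95, d_Station 3 = 46.00 km.
Circle about each station: (x − 59.3)² + (y − 70.1)² = 182.49²; (x + 84.0)² + (y + 43.6)² = 96.95²; (x + 27.5)² + (y + 60.1)² = 46.00².
Subtracting the Station 1 equation from the Station 2 and Station 3 equations removes the quadratic terms:
-286.6 x − 227.4 y = 24429.76
-173.6 x − 260.4 y = 27124.36
Solving the 2×2 system: x ≈ -5.5, y ≈ -100.5 km.
Check against Station 1 (with the unrounded x, y): √((x − 59.3)²+(y − 70.1)²) = 182.49 ≈ 182.49 km. ✓

(-5.5, -100.5)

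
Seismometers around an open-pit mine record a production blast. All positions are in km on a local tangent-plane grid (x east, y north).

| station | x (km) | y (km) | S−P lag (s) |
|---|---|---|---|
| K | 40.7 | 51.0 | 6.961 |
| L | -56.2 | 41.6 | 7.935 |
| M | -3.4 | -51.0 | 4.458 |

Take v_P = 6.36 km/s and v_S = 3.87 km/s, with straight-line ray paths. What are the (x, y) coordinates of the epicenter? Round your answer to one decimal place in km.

Distance from S−P lag: d = Δt · v_P v_S / (v_P − v_S) = Δt · (6.36·3.87)/(6.36−3.87) ≈ 9.8848·Δt.
So d_K = 68.81, d_L = 78.44, d_M = 44.07 km.
Circle about each station: (x − 40.7)² + (y − 51.0)² = 68.81²; (x + 56.2)² + (y − 41.6)² = 78.44²; (x + 3.4)² + (y + 51.0)² = 44.07².
Subtracting pairs of circle equations eliminates x²+y² and gives linear equations (the radical axes):
-193.8 x − 18.8 y = -786.51
-88.2 x − 204.0 y = 1147.72
Solving the 2×2 system: x ≈ 4.8, y ≈ -7.7 km.

(4.8, -7.7)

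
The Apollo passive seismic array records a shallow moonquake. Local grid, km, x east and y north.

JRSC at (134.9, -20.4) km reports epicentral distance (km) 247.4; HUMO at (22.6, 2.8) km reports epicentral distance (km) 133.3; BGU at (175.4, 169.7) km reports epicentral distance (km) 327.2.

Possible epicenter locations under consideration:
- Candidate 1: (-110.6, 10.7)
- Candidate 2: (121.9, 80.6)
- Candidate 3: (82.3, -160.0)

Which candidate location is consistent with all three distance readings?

For each candidate, compare |candidate − station| to the reported distance:
Candidate 1: residuals JRSC 0.1, HUMO 0.1, BGU 0.0 → max 0.1 km
Candidate 2: residuals JRSC 145.6, HUMO 7.2, BGU 223.3 → max 223.3 km
Candidate 3: residuals JRSC 98.2, HUMO 40.1, BGU 15.4 → max 98.2 km
Only Candidate 1 has all residuals ≈ 0.

Candidate 1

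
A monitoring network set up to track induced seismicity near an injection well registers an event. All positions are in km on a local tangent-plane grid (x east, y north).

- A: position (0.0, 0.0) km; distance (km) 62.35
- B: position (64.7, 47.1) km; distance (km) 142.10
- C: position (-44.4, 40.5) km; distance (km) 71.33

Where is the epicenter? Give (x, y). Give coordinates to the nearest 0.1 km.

Circle about each station: x² + y² = 62.35²; (x − 64.7)² + (y − 47.1)² = 142.10²; (x + 44.4)² + (y − 40.5)² = 71.33².
Subtracting pairs of circle equations eliminates x²+y² and gives linear equations (the radical axes):
129.4 x + 94.2 y = -9900.39
-88.8 x + 81.0 y = 2411.16
Solving the 2×2 system: x ≈ -54.6, y ≈ -30.1 km.

-54.6 km east, -30.1 km north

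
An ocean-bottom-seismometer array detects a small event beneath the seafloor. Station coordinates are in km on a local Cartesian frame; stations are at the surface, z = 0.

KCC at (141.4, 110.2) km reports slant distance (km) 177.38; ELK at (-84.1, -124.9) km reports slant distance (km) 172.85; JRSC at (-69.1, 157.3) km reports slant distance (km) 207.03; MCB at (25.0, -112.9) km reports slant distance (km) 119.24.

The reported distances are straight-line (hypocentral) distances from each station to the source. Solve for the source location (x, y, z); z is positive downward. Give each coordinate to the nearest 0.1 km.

Each station gives a sphere (x−x_i)² + (y−y_i)² + z² = d_i² (stations at z=0).
Subtracting the KCC sphere from ELK and JRSC: z² cancels, leaving linear equations in x and y:
-451.0 x − 470.2 y = -7878.64
-421.0 x + 94.2 y = -14017.66
Solving: x ≈ 30.500, y ≈ -12.498 km (keep extra digits for the depth step; rounded: 30.5, -12.5).
Then from the KCC sphere: z² = 177.38² − (x − 141.4)² − (y − 110.2)² with x = 30.500, y = -12.498, so z ≈ 64.110 ≈ 64.1 km.
Check against MCB (with the unrounded solution): distance 119.25 ≈ 119.24 km. ✓

(30.5, -12.5, 64.1)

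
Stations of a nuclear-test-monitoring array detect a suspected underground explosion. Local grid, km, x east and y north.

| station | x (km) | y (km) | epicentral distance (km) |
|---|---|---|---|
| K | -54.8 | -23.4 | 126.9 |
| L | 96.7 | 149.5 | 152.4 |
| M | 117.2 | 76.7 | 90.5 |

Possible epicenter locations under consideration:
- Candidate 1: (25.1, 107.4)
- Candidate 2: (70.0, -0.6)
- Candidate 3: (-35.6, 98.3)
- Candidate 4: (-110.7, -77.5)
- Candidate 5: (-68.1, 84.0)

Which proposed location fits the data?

Candidate 2

For each candidate, compare |candidate − station| to the reported distance:
Candidate 1: residuals K 26.4, L 69.3, M 6.6 → max 69.3 km
Candidate 2: residuals K 0.0, L 0.1, M 0.1 → max 0.1 km
Candidate 3: residuals K 3.7, L 10.5, M 63.8 → max 63.8 km
Candidate 4: residuals K 49.1, L 155.1, M 184.7 → max 184.7 km
Candidate 5: residuals K 18.7, L 24.9, M 94.9 → max 94.9 km
Only Candidate 2 has all residuals ≈ 0.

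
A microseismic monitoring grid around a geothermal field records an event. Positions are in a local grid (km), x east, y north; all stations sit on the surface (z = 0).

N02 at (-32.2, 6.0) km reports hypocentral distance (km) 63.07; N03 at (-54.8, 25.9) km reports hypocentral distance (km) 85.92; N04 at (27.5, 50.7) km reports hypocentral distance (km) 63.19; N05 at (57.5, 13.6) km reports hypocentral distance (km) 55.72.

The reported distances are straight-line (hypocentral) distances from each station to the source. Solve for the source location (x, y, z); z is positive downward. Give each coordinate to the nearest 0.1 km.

Each station gives a sphere (x−x_i)² + (y−y_i)² + z² = d_i² (stations at z=0).
Subtracting the N02 sphere from N03 and N04: z² cancels, leaving linear equations in x and y:
-45.2 x + 39.8 y = -803.41
119.4 x + 89.4 y = 2238.75
Solving: x ≈ 18.302, y ≈ 0.599 km (keep extra digits for the depth step; rounded: 18.3, 0.6).
Then from the N02 sphere: z² = 63.07² − (x + 32.2)² − (y − 6.0)² with x = 18.302, y = 0.599, so z ≈ 37.393 ≈ 37.4 km.

x ≈ 18.3 km, y ≈ 0.6 km, depth ≈ 37.4 km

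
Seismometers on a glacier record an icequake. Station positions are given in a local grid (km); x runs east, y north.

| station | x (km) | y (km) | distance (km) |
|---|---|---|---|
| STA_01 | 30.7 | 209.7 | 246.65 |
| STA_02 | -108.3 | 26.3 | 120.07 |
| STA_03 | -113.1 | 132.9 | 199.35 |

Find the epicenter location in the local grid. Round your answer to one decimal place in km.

Circle about each station: (x − 30.7)² + (y − 209.7)² = 246.65²; (x + 108.3)² + (y − 26.3)² = 120.07²; (x + 113.1)² + (y − 132.9)² = 199.35².
Subtracting the STA_01 equation from the STA_02 and STA_03 equations removes the quadratic terms:
-278.0 x − 366.8 y = 13923.42
-287.6 x − 153.6 y = 6633.24
Solving the 2×2 system: x ≈ -4.7, y ≈ -34.4 km.

(-4.7, -34.4)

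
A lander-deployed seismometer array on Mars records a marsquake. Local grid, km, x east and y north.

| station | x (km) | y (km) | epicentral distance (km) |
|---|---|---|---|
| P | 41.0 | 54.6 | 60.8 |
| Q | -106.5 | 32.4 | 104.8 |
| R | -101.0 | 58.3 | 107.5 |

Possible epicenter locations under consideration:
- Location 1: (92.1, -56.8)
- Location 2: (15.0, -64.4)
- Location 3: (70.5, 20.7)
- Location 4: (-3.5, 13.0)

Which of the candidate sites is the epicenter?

Location 4

For each candidate, compare |candidate − station| to the reported distance:
Location 1: residuals P 61.8, Q 112.9, R 117.3 → max 117.3 km
Location 2: residuals P 61.0, Q 50.5, R 61.4 → max 61.4 km
Location 3: residuals P 15.9, Q 72.6, R 68.1 → max 72.6 km
Location 4: residuals P 0.1, Q 0.0, R 0.0 → max 0.1 km
Only Location 4 has all residuals ≈ 0.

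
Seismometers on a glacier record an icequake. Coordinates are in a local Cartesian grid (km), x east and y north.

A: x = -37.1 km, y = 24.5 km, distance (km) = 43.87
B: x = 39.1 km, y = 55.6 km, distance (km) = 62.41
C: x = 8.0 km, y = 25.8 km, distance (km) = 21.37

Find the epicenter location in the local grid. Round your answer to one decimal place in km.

Circle about each station: (x + 37.1)² + (y − 24.5)² = 43.87²; (x − 39.1)² + (y − 55.6)² = 62.41²; (x − 8.0)² + (y − 25.8)² = 21.37².
Subtracting pairs of circle equations eliminates x²+y² and gives linear equations (the radical axes):
152.4 x + 62.2 y = 673.08
90.2 x + 2.6 y = 220.88
Solving the 2×2 system: x ≈ 2.3, y ≈ 5.2 km.

(2.3, 5.2)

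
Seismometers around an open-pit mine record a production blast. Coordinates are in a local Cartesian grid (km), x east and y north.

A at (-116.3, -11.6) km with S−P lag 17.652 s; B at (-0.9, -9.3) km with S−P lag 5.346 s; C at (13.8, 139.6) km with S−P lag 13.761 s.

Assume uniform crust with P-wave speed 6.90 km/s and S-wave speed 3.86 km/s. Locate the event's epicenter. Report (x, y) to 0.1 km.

x ≈ 34.9 km, y ≈ 20.9 km

Distance from S−P lag: d = Δt · v_P v_S / (v_P − v_S) = Δt · (6.90·3.86)/(6.90−3.86) ≈ 8.7612·Δt.
So d_A = 154.65, d_B = 46.84, d_C = 120.56 km.
Circle about each station: (x + 116.3)² + (y + 11.6)² = 154.65²; (x + 0.9)² + (y + 9.3)² = 46.84²; (x − 13.8)² + (y − 139.6)² = 120.56².
Subtracting pairs of circle equations eliminates x²+y² and gives linear equations (the radical axes):
230.8 x + 4.6 y = 8149.69
260.2 x + 302.4 y = 15400.26
Solving the 2×2 system: x ≈ 34.9, y ≈ 20.9 km.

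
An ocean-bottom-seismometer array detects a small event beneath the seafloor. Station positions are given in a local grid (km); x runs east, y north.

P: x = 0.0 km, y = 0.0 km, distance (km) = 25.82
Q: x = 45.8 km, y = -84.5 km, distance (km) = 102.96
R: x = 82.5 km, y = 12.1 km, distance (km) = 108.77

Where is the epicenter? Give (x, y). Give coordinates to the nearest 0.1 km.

x ≈ -24.2 km, y ≈ -9.0 km

Circle about each station: x² + y² = 25.82²; (x − 45.8)² + (y + 84.5)² = 102.96²; (x − 82.5)² + (y − 12.1)² = 108.77².
Subtracting the P equation from the Q and R equations removes the quadratic terms:
91.6 x − 169.0 y = -696.20
165.0 x + 24.2 y = -4211.58
Solving the 2×2 system: x ≈ -24.2, y ≈ -9.0 km.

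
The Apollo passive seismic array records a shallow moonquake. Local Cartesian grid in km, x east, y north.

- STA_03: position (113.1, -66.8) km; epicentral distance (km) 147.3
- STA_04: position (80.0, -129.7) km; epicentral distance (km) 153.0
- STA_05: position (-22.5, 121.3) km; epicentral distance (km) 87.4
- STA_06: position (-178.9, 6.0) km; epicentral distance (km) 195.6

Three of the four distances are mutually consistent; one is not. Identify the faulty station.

Solve using three stations at a time. Using STA_03, STA_05, STA_06 (subtract circle equations pairwise → linear system) gives (x, y) ≈ (13.4, 41.6).
Distances from that point to each station vs reported:
  STA_03: calculated 147.3 vs reported 147.3 → residual 0.0 km
  STA_04: calculated 183.8 vs reported 153.0 → residual 30.8 km
  STA_05: calculated 87.4 vs reported 87.4 → residual 0.0 km
  STA_06: calculated 195.6 vs reported 195.6 → residual 0.0 km
STA_03, STA_05, STA_06 are mutually consistent (residuals ≈ 0); STA_04 is off by 30.8 km.

STA_04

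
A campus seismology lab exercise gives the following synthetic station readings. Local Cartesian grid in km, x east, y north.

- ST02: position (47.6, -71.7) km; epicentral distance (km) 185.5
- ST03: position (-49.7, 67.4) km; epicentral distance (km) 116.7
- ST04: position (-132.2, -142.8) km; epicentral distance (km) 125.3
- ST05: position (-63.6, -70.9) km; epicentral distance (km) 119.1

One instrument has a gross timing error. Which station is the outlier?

Solve using three stations at a time. Using ST02, ST03, ST04 (subtract circle equations pairwise → linear system) gives (x, y) ≈ (-129.8, -17.5).
Distances from that point to each station vs reported:
  ST02: calculated 185.5 vs reported 185.5 → residual 0.0 km
  ST03: calculated 116.7 vs reported 116.7 → residual 0.0 km
  ST04: calculated 125.3 vs reported 125.3 → residual 0.0 km
  ST05: calculated 85.1 vs reported 119.1 → residual 34.0 km
ST02, ST03, ST04 are mutually consistent (residuals ≈ 0); ST05 is off by 34.0 km.

ST05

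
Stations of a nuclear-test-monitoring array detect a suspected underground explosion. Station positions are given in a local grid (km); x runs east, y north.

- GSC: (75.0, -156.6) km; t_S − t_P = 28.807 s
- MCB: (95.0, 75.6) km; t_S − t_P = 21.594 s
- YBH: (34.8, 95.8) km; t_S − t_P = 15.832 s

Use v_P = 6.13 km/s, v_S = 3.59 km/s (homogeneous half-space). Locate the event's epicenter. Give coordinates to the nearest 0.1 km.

x ≈ -87.2 km, y ≈ 33.1 km

Distance from S−P lag: d = Δt · v_P v_S / (v_P − v_S) = Δt · (6.13·3.59)/(6.13−3.59) ≈ 8.6641·Δt.
So d_GSC = 249.59, d_MCB = 187.09, d_YBH = 137.17 km.
Circle about each station: (x − 75.0)² + (y + 156.6)² = 249.59²; (x − 95.0)² + (y − 75.6)² = 187.09²; (x − 34.8)² + (y − 95.8)² = 137.17².
Subtracting the GSC equation from the MCB and YBH equations removes the quadratic terms:
40.0 x + 464.4 y = 11884.30
-80.4 x + 504.8 y = 23719.68
Solving the 2×2 system: x ≈ -87.2, y ≈ 33.1 km.
Check against GSC (with the unrounded x, y): √((x − 75.0)²+(y + 156.6)²) = 249.59 ≈ 249.59 km. ✓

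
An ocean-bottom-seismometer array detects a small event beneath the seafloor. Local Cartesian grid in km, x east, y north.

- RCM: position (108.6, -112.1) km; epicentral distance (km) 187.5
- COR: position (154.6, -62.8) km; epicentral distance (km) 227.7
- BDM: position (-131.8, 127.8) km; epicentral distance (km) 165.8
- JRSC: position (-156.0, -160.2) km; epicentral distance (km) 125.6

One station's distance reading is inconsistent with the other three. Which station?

Solve using three stations at a time. Using RCM, COR, JRSC (subtract circle equations pairwise → linear system) gives (x, y) ≈ (-73.1, -65.7).
Distances from that point to each station vs reported:
  RCM: calculated 187.6 vs reported 187.5 → residual 0.1 km
  COR: calculated 227.7 vs reported 227.7 → residual 0.0 km
  BDM: calculated 202.2 vs reported 165.8 → residual 36.4 km
  JRSC: calculated 125.7 vs reported 125.6 → residual 0.1 km
RCM, COR, JRSC are mutually consistent (residuals ≈ 0); BDM is off by 36.4 km.

BDM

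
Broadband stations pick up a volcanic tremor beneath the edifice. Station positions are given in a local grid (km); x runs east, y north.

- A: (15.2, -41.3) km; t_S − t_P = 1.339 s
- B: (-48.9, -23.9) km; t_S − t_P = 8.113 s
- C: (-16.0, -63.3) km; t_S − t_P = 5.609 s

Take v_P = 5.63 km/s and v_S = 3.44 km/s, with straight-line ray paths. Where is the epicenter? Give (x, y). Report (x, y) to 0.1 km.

22.4 km east, -31.9 km north

Distance from S−P lag: d = Δt · v_P v_S / (v_P − v_S) = Δt · (5.63·3.44)/(5.63−3.44) ≈ 8.8435·Δt.
So d_A = 11.84, d_B = 71.75, d_C = 49.60 km.
Circle about each station: (x − 15.2)² + (y + 41.3)² = 11.84²; (x + 48.9)² + (y + 23.9)² = 71.75²; (x + 16.0)² + (y + 63.3)² = 49.60².
Subtracting the A equation from the B and C equations removes the quadratic terms:
-128.2 x + 34.8 y = -3982.19
-62.4 x − 44.0 y = 6.19
Solving the 2×2 system: x ≈ 22.4, y ≈ -31.9 km.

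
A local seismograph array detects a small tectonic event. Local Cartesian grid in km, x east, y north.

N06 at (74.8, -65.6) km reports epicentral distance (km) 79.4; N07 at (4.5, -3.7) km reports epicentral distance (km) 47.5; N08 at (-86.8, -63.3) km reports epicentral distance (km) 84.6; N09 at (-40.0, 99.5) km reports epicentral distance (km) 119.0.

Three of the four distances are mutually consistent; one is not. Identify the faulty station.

Solve using three stations at a time. Using N06, N07, N08 (subtract circle equations pairwise → linear system) gives (x, y) ≈ (-3.2, -50.6).
Distances from that point to each station vs reported:
  N06: calculated 79.4 vs reported 79.4 → residual 0.0 km
  N07: calculated 47.5 vs reported 47.5 → residual 0.0 km
  N08: calculated 84.6 vs reported 84.6 → residual 0.0 km
  N09: calculated 154.5 vs reported 119.0 → residual 35.5 km
N06, N07, N08 are mutually consistent (residuals ≈ 0); N09 is off by 35.5 km.

N09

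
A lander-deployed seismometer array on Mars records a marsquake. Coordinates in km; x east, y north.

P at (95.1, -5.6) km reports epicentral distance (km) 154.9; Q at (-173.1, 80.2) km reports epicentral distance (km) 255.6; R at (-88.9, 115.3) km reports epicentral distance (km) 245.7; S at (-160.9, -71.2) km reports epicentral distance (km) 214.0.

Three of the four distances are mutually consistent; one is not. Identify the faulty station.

S

Solve using three stations at a time. Using P, Q, R (subtract circle equations pairwise → linear system) gives (x, y) ≈ (-11.6, -118.0).
Distances from that point to each station vs reported:
  P: calculated 155.0 vs reported 154.9 → residual 0.1 km
  Q: calculated 255.6 vs reported 255.6 → residual 0.0 km
  R: calculated 245.7 vs reported 245.7 → residual 0.0 km
  S: calculated 156.4 vs reported 214.0 → residual 57.6 km
P, Q, R are mutually consistent (residuals ≈ 0); S is off by 57.6 km.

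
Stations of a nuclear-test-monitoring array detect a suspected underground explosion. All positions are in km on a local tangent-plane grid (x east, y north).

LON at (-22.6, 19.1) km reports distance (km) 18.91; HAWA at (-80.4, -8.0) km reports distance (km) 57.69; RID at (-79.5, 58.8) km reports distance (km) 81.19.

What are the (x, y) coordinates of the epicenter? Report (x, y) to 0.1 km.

(-23.3, 0.2)

Circle about each station: (x + 22.6)² + (y − 19.1)² = 18.91²; (x + 80.4)² + (y + 8.0)² = 57.69²; (x + 79.5)² + (y − 58.8)² = 81.19².
Subtracting pairs of circle equations eliminates x²+y² and gives linear equations (the radical axes):
-115.6 x − 54.2 y = 2682.04
-113.8 x + 79.4 y = 2667.89
Solving the 2×2 system: x ≈ -23.3, y ≈ 0.2 km.
Check against LON (with the unrounded x, y): √((x + 22.6)²+(y − 19.1)²) = 18.90 ≈ 18.91 km. ✓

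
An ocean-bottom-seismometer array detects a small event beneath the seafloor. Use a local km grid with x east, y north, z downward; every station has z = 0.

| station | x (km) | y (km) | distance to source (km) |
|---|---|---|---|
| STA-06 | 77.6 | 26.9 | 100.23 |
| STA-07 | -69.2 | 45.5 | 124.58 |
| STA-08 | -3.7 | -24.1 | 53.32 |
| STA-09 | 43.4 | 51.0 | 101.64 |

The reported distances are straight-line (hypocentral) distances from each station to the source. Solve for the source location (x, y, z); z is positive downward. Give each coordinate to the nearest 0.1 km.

Each station gives a sphere (x−x_i)² + (y−y_i)² + z² = d_i² (stations at z=0).
Subtracting the STA-06 sphere from STA-07 and STA-08: z² cancels, leaving linear equations in x and y:
-293.6 x + 37.2 y = -5360.60
-162.6 x − 102.0 y = 1052.16
Solving: x ≈ 14.103, y ≈ -32.797 km (keep extra digits for the depth step; rounded: 14.1, -32.8).
Then from the STA-06 sphere: z² = 100.23² − (x − 77.6)² − (y − 26.9)² with x = 14.103, y = -32.797, so z ≈ 49.502 ≈ 49.5 km.
Check against STA-09 (with the unrounded solution): distance 101.64 ≈ 101.64 km. ✓

(14.1, -32.8, 49.5)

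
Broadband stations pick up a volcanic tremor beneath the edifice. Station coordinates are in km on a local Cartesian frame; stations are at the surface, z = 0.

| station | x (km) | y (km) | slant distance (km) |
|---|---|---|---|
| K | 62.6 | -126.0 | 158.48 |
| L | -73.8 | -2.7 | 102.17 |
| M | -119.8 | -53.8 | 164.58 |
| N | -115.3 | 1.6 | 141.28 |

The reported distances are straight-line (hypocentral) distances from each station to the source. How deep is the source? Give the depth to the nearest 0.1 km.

Each station gives a sphere (x−x_i)² + (y−y_i)² + z² = d_i² (stations at z=0).
Subtracting the K sphere from L and M: z² cancels, leaving linear equations in x and y:
-272.8 x + 246.6 y = 336.17
-364.8 x + 144.4 y = -4518.95
Solving: x ≈ 22.997, y ≈ 26.804 km (keep extra digits for the depth step; rounded: 23.0, 26.8).
Then from the K sphere: z² = 158.48² − (x − 62.6)² − (y + 126.0)² with x = 22.997, y = 26.804, so z ≈ 14.087 ≈ 14.1 km.

z ≈ 14.1 km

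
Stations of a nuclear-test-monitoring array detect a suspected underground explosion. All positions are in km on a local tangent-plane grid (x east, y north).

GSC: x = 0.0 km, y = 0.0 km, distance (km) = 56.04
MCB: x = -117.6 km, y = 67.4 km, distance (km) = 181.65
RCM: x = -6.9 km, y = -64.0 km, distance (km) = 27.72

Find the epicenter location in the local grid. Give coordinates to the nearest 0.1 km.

18.5 km east, -52.9 km north

Circle about each station: x² + y² = 56.04²; (x + 117.6)² + (y − 67.4)² = 181.65²; (x + 6.9)² + (y + 64.0)² = 27.72².
Subtracting pairs of circle equations eliminates x²+y² and gives linear equations (the radical axes):
-235.2 x + 134.8 y = -11483.72
-13.8 x − 128.0 y = 6515.69
Solving the 2×2 system: x ≈ 18.5, y ≈ -52.9 km.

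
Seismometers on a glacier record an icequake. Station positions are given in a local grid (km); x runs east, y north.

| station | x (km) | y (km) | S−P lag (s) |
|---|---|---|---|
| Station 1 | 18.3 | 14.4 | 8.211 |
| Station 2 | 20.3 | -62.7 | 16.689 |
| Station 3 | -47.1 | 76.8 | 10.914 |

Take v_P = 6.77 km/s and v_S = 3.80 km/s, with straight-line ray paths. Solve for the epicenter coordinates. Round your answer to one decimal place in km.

Distance from S−P lag: d = Δt · v_P v_S / (v_P − v_S) = Δt · (6.77·3.80)/(6.77−3.80) ≈ 8.6620·Δt.
So d_Station 1 = 71.12, d_Station 2 = 144.56, d_Station 3 = 94.54 km.
Circle about each station: (x − 18.3)² + (y − 14.4)² = 71.12²; (x − 20.3)² + (y + 62.7)² = 144.56²; (x + 47.1)² + (y − 76.8)² = 94.54².
Subtracting the Station 1 equation from the Station 2 and Station 3 equations removes the quadratic terms:
4.0 x − 154.2 y = -12038.41
-130.8 x + 124.8 y = 3694.64
Solving the 2×2 system: x ≈ 47.4, y ≈ 79.3 km.

(47.4, 79.3)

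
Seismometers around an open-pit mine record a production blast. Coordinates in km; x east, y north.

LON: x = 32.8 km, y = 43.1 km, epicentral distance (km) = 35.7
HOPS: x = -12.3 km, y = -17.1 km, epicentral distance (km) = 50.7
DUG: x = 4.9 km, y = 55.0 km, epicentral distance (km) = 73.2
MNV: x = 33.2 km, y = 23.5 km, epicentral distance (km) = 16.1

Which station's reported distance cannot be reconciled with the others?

Solve using three stations at a time. Using LON, HOPS, MNV (subtract circle equations pairwise → linear system) gives (x, y) ≈ (32.1, 7.4).
Distances from that point to each station vs reported:
  LON: calculated 35.7 vs reported 35.7 → residual 0.0 km
  HOPS: calculated 50.7 vs reported 50.7 → residual 0.0 km
  DUG: calculated 54.8 vs reported 73.2 → residual 18.4 km
  MNV: calculated 16.2 vs reported 16.1 → residual 0.1 km
LON, HOPS, MNV are mutually consistent (residuals ≈ 0); DUG is off by 18.4 km.

DUG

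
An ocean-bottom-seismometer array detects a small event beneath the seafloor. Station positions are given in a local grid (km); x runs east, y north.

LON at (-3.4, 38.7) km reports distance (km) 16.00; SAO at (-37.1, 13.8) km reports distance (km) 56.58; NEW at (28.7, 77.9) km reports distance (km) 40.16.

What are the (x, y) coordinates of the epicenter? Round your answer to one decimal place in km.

Circle about each station: (x + 3.4)² + (y − 38.7)² = 16.00²; (x + 37.1)² + (y − 13.8)² = 56.58²; (x − 28.7)² + (y − 77.9)² = 40.16².
Subtracting the LON equation from the SAO and NEW equations removes the quadratic terms:
-67.4 x − 49.8 y = -2887.70
64.2 x + 78.4 y = 4026.02
Solving the 2×2 system: x ≈ 12.4, y ≈ 41.2 km.
Check against LON (with the unrounded x, y): √((x + 3.4)²+(y − 38.7)²) = 16.00 ≈ 16.00 km. ✓

12.4 km east, 41.2 km north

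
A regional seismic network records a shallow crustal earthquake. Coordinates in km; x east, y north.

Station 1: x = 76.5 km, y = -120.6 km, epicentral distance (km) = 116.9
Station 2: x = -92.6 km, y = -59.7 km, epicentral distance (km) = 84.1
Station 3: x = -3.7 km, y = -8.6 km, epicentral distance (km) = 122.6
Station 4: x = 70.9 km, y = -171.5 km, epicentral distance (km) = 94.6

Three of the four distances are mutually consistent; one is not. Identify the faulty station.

Station 4

Solve using three stations at a time. Using Station 1, Station 2, Station 3 (subtract circle equations pairwise → linear system) gives (x, y) ≈ (-40.3, -125.6).
Distances from that point to each station vs reported:
  Station 1: calculated 116.9 vs reported 116.9 → residual 0.0 km
  Station 2: calculated 84.1 vs reported 84.1 → residual 0.0 km
  Station 3: calculated 122.6 vs reported 122.6 → residual 0.0 km
  Station 4: calculated 120.3 vs reported 94.6 → residual 25.7 km
Station 1, Station 2, Station 3 are mutually consistent (residuals ≈ 0); Station 4 is off by 25.7 km.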